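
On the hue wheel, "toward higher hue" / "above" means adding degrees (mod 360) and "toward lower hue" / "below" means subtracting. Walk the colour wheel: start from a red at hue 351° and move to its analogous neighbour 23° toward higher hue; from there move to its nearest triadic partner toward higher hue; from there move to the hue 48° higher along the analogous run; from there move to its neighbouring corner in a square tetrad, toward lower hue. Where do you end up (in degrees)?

92°

351 + 23 = 374 → 374 − 360 = 14°   (analog 23° ↑)
14 + 120 = 134°   (triadic ↑)
134 + 48 = 182°   (analog 48° ↑)
182 − 90 = 92°   (square ↓)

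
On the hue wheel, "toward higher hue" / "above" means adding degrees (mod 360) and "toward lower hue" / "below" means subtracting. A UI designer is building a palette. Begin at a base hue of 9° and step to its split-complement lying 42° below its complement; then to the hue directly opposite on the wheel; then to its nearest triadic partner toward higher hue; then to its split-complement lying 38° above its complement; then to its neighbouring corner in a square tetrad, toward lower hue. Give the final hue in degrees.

215°

split-comp 42° ↓ +138°: 9 + 138 = 147°
complement +180°: 147 + 180 = 327°
triadic ↑ +120°: 327 + 120 = 447 → 447 − 360 = 87°
split-comp 38° ↑ +218°: 87 + 218 = 305°
square ↓ −90°: 305 − 90 = 215°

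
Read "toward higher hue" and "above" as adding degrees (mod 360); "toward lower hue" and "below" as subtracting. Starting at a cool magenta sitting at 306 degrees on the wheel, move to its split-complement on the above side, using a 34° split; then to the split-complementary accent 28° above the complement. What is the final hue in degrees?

+214° (split-comp 34° ↑): 306 + 214 = 520 → 520 − 360 = 160°
+208° (split-comp 28° ↑): 160 + 208 = 368 → 368 − 360 = 8°

8°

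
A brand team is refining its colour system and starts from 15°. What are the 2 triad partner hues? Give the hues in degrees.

15 + 120 = 135°
15 + 240 = 255°

135° and 255°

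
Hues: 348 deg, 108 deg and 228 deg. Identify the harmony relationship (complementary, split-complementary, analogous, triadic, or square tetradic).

triadic

Sort the hues: 108°, 228°, 348°.
Successive gaps around the wheel: 120°, 120°, 120°.
Three hues equally spaced 120° apart form a triad.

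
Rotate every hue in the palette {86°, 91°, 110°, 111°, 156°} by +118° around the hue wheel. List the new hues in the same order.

204°, 209°, 228°, 229°, 274°

86 + 118 = 204°
91 + 118 = 209°
110 + 118 = 228°
111 + 118 = 229°
156 + 118 = 274°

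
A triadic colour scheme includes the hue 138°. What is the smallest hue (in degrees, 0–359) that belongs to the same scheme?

18°

A triad places three hues 120° apart.
The full set through 138° is {18°, 138°, 258°}.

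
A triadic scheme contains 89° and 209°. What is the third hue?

329°

A triad spaces three hues 120° apart.
The full set is {89°, 209°, 329°}.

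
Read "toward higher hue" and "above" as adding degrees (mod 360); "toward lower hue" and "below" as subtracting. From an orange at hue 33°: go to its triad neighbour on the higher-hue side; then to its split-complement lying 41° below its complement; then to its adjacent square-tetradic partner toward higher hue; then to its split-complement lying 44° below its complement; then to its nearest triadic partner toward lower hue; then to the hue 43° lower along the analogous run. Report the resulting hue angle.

33 + 120 = 153°   (triadic ↑)
153 + 139 = 292°   (split-comp 41° ↓)
292 + 90 = 382 → 382 − 360 = 22°   (square ↑)
22 + 136 = 158°   (split-comp 44° ↓)
158 − 120 = 38°   (triadic ↓)
38 − 43 = -5 → -5 + 360 = 355°   (analog 43° ↓)

355°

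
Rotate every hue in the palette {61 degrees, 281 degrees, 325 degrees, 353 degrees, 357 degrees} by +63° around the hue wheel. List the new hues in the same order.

124°, 344°, 28°, 56°, 60°

61 + 63 = 124°
281 + 63 = 344°
325 + 63 = 388 → 388 − 360 = 28°
353 + 63 = 416 → 416 − 360 = 56°
357 + 63 = 420 → 420 − 360 = 60°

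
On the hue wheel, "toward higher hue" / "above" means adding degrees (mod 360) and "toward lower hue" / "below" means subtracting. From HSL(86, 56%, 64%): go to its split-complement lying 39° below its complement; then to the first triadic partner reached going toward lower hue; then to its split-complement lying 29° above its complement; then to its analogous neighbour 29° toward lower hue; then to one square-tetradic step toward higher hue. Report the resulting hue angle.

split-comp 39° ↓ +141°: 86 + 141 = 227°
triadic ↓ −120°: 227 − 120 = 107°
split-comp 29° ↑ +209°: 107 + 209 = 316°
analog 29° ↓ −29°: 316 − 29 = 287°
square ↑ +90°: 287 + 90 = 377 → 377 − 360 = 17°

17°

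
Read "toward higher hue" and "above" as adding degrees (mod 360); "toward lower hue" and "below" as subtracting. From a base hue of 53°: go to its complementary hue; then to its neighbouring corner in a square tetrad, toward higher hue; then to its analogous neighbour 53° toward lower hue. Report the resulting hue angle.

complement +180°: 53 + 180 = 233°
square ↑ +90°: 233 + 90 = 323°
analog 53° ↓ −53°: 323 − 53 = 270°

270°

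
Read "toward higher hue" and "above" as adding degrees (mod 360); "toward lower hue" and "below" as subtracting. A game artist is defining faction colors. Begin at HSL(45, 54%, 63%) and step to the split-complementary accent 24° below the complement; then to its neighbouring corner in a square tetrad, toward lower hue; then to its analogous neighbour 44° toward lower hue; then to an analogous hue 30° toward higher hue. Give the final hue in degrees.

+156° (split-comp 24° ↓): 45 + 156 = 201°
−90° (square ↓): 201 − 90 = 111°
−44° (analog 44° ↓): 111 − 44 = 67°
+30° (analog 30° ↑): 67 + 30 = 97°

97°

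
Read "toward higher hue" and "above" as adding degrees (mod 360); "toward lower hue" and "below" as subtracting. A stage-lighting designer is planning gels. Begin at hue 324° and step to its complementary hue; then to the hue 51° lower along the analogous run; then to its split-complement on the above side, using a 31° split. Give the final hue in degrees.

304°

complement +180°: 324 + 180 = 504 → 504 − 360 = 144°
analog 51° ↓ −51°: 144 − 51 = 93°
split-comp 31° ↑ +211°: 93 + 211 = 304°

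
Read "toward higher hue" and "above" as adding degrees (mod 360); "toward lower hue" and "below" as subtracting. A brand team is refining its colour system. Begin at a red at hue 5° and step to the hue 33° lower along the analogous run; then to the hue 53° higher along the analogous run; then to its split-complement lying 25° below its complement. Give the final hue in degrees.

180°

analog 33° ↓ −33°: 5 − 33 = -28 → -28 + 360 = 332°
analog 53° ↑ +53°: 332 + 53 = 385 → 385 − 360 = 25°
split-comp 25° ↓ +155°: 25 + 155 = 180°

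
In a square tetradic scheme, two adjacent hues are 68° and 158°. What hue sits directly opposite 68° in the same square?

248°

A square tetradic scheme places four hues 90° apart; opposite corners are 180° apart.
68 + 180 = 248°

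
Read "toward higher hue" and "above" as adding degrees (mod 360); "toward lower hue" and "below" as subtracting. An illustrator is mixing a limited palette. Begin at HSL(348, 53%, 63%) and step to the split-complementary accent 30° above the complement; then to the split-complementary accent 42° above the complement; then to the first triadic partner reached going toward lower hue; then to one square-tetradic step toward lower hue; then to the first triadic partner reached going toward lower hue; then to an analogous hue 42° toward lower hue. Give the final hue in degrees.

split-comp 30° ↑ +210°: 348 + 210 = 558 → 558 − 360 = 198°
split-comp 42° ↑ +222°: 198 + 222 = 420 → 420 − 360 = 60°
triadic ↓ −120°: 60 − 120 = -60 → -60 + 360 = 300°
square ↓ −90°: 300 − 90 = 210°
triadic ↓ −120°: 210 − 120 = 90°
analog 42° ↓ −42°: 90 − 42 = 48°

48°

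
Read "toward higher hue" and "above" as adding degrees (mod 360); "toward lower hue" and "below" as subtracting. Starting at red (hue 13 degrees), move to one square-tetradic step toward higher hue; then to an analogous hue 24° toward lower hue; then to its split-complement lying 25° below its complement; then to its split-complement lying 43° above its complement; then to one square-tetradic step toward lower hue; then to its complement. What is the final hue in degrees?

187°

13 + 90 = 103°   (square ↑)
103 − 24 = 79°   (analog 24° ↓)
79 + 155 = 234°   (split-comp 25° ↓)
234 + 223 = 457 → 457 − 360 = 97°   (split-comp 43° ↑)
97 − 90 = 7°   (square ↓)
7 + 180 = 187°   (complement)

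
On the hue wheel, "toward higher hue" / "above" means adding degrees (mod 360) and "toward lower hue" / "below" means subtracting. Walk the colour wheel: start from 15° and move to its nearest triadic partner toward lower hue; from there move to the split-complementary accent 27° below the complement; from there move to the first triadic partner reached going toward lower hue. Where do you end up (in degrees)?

288°

−120° (triadic ↓): 15 − 120 = -105 → -105 + 360 = 255°
+153° (split-comp 27° ↓): 255 + 153 = 408 → 408 − 360 = 48°
−120° (triadic ↓): 48 − 120 = -72 → -72 + 360 = 288°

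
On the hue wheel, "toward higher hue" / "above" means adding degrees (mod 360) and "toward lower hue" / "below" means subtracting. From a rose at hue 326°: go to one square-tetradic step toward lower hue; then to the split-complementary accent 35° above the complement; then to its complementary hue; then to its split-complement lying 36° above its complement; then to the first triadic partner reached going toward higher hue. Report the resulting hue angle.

247°

square ↓ −90°: 326 − 90 = 236°
split-comp 35° ↑ +215°: 236 + 215 = 451 → 451 − 360 = 91°
complement +180°: 91 + 180 = 271°
split-comp 36° ↑ +216°: 271 + 216 = 487 → 487 − 360 = 127°
triadic ↑ +120°: 127 + 120 = 247°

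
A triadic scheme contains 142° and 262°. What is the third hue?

22°

A triad spaces three hues 120° apart.
The full set is {22°, 142°, 262°}.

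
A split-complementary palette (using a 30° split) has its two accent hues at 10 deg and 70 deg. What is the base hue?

The accents sit 30° either side of the complement, so the complement is their short-arc midpoint on the wheel.
Short-arc midpoint of 10° and 70°: 40°.
Base is 180° from the complement: 40 − 180 = -140 → -140 + 360 = 220°

220°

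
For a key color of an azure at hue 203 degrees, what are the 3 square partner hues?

293°, 23°, 113°

203 + 90 = 293°
203 + 180 = 383 → 383 − 360 = 23°
203 + 270 = 473 → 473 − 360 = 113°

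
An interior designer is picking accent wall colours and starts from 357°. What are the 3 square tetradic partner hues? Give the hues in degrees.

A square tetradic scheme places four hues every 90°.
357 + 90 = 447 → 447 − 360 = 87°
357 + 180 = 537 → 537 − 360 = 177°
357 + 270 = 627 → 627 − 360 = 267°

87°, 177°, and 267°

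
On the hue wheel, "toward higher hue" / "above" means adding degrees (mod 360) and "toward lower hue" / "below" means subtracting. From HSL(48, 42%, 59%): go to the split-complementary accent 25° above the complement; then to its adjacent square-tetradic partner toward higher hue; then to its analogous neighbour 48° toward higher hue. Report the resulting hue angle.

+205° (split-comp 25° ↑): 48 + 205 = 253°
+90° (square ↑): 253 + 90 = 343°
+48° (analog 48° ↑): 343 + 48 = 391 → 391 − 360 = 31°

31°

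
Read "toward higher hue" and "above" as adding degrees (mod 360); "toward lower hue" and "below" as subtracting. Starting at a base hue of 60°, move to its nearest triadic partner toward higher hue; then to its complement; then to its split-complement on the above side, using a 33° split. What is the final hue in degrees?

213°

+120° (triadic ↑): 60 + 120 = 180°
+180° (complement): 180 + 180 = 360 → 360 − 360 = 0°
+213° (split-comp 33° ↑): 0 + 213 = 213°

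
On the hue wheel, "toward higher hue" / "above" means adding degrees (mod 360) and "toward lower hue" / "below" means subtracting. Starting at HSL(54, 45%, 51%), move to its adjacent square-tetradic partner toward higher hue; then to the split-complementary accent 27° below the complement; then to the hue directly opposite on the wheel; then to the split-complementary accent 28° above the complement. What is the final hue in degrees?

+90° (square ↑): 54 + 90 = 144°
+153° (split-comp 27° ↓): 144 + 153 = 297°
+180° (complement): 297 + 180 = 477 → 477 − 360 = 117°
+208° (split-comp 28° ↑): 117 + 208 = 325°

325°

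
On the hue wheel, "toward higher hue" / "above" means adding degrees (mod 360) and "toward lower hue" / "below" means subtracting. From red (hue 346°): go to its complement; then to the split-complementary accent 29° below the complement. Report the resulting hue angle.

+180° (complement): 346 + 180 = 526 → 526 − 360 = 166°
+151° (split-comp 29° ↓): 166 + 151 = 317°

317°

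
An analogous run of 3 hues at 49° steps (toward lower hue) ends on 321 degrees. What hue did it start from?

59°

2 steps of 49° (toward lower hue) give a net shift of −98°.
Start = end − shift: 321 + 98 = 419 → 419 − 360 = 59°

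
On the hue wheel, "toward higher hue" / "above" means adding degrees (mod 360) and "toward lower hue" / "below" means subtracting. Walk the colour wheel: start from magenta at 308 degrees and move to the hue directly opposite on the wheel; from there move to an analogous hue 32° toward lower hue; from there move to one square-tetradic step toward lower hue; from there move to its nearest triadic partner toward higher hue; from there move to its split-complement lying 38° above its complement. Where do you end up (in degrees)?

complement +180°: 308 + 180 = 488 → 488 − 360 = 128°
analog 32° ↓ −32°: 128 − 32 = 96°
square ↓ −90°: 96 − 90 = 6°
triadic ↑ +120°: 6 + 120 = 126°
split-comp 38° ↑ +218°: 126 + 218 = 344°

344°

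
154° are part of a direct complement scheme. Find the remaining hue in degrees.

334°

The complement sits 180° across the wheel.
The full set through 154° is {154°, 334°}.
Given {154°}, the missing hue is 334°.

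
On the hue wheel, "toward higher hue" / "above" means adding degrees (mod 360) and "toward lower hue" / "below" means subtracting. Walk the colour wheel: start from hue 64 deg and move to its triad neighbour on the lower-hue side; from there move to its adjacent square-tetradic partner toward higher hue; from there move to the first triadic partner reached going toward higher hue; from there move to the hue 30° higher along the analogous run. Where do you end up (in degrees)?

−120° (triadic ↓): 64 − 120 = -56 → -56 + 360 = 304°
+90° (square ↑): 304 + 90 = 394 → 394 − 360 = 34°
+120° (triadic ↑): 34 + 120 = 154°
+30° (analog 30° ↑): 154 + 30 = 184°

184°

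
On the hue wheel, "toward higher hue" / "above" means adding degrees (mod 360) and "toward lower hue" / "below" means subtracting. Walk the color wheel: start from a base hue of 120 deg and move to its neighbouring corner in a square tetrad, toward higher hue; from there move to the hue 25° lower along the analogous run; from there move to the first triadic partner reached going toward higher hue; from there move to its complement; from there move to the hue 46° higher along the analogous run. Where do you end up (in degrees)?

120 + 90 = 210°   (square ↑)
210 − 25 = 185°   (analog 25° ↓)
185 + 120 = 305°   (triadic ↑)
305 + 180 = 485 → 485 − 360 = 125°   (complement)
125 + 46 = 171°   (analog 46° ↑)

171°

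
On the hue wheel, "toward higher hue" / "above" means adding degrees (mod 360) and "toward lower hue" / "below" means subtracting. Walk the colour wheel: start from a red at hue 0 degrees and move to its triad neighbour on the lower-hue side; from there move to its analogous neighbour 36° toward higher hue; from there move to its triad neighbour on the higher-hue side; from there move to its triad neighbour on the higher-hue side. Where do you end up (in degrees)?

−120° (triadic ↓): 0 − 120 = -120 → -120 + 360 = 240°
+36° (analog 36° ↑): 240 + 36 = 276°
+120° (triadic ↑): 276 + 120 = 396 → 396 − 360 = 36°
+120° (triadic ↑): 36 + 120 = 156°

156°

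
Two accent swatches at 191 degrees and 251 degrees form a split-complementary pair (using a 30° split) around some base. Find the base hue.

41°

The accents sit 30° either side of the complement, so the complement is their short-arc midpoint on the wheel.
Short-arc midpoint of 191° and 251°: 221°.
Base is 180° from the complement: 221 − 180 = 41°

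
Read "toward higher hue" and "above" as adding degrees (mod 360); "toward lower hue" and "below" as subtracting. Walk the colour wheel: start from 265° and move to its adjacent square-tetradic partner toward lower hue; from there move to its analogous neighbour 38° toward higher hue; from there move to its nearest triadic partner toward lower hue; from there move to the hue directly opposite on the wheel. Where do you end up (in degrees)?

273°

square ↓ −90°: 265 − 90 = 175°
analog 38° ↑ +38°: 175 + 38 = 213°
triadic ↓ −120°: 213 − 120 = 93°
complement +180°: 93 + 180 = 273°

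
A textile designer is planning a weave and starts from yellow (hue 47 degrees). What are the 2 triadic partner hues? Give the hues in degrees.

A triad places three hues 120° apart.
47 + 120 = 167°
47 + 240 = 287°

167° and 287°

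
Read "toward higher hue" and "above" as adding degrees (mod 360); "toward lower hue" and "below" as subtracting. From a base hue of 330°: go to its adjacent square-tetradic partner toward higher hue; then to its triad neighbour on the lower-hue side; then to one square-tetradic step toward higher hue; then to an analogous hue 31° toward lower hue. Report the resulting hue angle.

359°

square ↑ +90°: 330 + 90 = 420 → 420 − 360 = 60°
triadic ↓ −120°: 60 − 120 = -60 → -60 + 360 = 300°
square ↑ +90°: 300 + 90 = 390 → 390 − 360 = 30°
analog 31° ↓ −31°: 30 − 31 = -1 → -1 + 360 = 359°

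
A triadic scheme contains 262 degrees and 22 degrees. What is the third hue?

A triad spaces three hues 120° apart.
The full set is {22°, 142°, 262°}.

142°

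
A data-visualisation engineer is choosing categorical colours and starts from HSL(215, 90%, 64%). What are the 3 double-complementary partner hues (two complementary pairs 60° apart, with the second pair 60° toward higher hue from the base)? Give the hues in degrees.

A rectangular tetradic uses two complementary pairs 60° apart: offsets 0°, 60°, 180°, 240°.
215 + 60 = 275°
215 + 180 = 395 → 395 − 360 = 35°
215 + 240 = 455 → 455 − 360 = 95°

275°, 35°, 95°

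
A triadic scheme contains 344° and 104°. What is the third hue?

A triad spaces three hues 120° apart.
The full set is {104°, 224°, 344°}.

224°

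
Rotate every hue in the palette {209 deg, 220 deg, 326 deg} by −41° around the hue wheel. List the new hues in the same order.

168°, 179°, 285°

209 − 41 = 168°
220 − 41 = 179°
326 − 41 = 285°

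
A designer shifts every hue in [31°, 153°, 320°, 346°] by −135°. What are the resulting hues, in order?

256°, 18°, 185°, 211°

31 − 135 = -104 → -104 + 360 = 256°
153 − 135 = 18°
320 − 135 = 185°
346 − 135 = 211°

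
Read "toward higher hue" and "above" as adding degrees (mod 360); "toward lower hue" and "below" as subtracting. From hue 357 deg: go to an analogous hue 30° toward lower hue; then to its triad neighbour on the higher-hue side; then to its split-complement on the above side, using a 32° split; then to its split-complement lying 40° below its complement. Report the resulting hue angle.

357 − 30 = 327°   (analog 30° ↓)
327 + 120 = 447 → 447 − 360 = 87°   (triadic ↑)
87 + 212 = 299°   (split-comp 32° ↑)
299 + 140 = 439 → 439 − 360 = 79°   (split-comp 40° ↓)

79°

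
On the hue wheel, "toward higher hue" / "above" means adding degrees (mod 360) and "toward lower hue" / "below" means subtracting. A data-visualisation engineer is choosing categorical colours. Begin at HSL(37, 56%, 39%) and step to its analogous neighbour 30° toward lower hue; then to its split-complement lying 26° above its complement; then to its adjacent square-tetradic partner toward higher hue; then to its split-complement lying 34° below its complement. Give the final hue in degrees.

89°

−30° (analog 30° ↓): 37 − 30 = 7°
+206° (split-comp 26° ↑): 7 + 206 = 213°
+90° (square ↑): 213 + 90 = 303°
+146° (split-comp 34° ↓): 303 + 146 = 449 → 449 − 360 = 89°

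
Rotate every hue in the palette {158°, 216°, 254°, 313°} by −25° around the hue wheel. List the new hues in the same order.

133°, 191°, 229°, 288°

158 − 25 = 133°
216 − 25 = 191°
254 − 25 = 229°
313 − 25 = 288°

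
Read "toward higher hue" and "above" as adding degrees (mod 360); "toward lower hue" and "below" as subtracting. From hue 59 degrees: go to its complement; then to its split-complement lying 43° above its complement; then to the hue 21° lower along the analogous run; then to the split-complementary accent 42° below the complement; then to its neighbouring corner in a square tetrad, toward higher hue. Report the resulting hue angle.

309°

+180° (complement): 59 + 180 = 239°
+223° (split-comp 43° ↑): 239 + 223 = 462 → 462 − 360 = 102°
−21° (analog 21° ↓): 102 − 21 = 81°
+138° (split-comp 42° ↓): 81 + 138 = 219°
+90° (square ↑): 219 + 90 = 309°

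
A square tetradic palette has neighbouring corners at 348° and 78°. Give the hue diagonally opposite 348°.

168°

A square tetradic scheme places four hues 90° apart; opposite corners are 180° apart.
348 + 180 = 528 → 528 − 360 = 168°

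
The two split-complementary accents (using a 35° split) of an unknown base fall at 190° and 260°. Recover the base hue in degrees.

45°

The accents sit 35° either side of the complement, so the complement is their short-arc midpoint on the wheel.
Short-arc midpoint of 190° and 260°: 225°.
Base is 180° from the complement: 225 − 180 = 45°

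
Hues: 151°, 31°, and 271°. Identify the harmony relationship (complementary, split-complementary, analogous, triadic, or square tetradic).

Sort the hues: 31°, 151°, 271°.
Successive gaps around the wheel: 120°, 120°, 120°.
Three hues equally spaced 120° apart form a triad.

triadic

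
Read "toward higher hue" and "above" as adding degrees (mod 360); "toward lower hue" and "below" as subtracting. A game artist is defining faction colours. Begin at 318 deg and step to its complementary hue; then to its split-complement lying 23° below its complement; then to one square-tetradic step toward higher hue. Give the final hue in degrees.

25°

318 + 180 = 498 → 498 − 360 = 138°   (complement)
138 + 157 = 295°   (split-comp 23° ↓)
295 + 90 = 385 → 385 − 360 = 25°   (square ↑)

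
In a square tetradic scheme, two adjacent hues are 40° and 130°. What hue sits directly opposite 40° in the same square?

220°

A square tetradic scheme places four hues 90° apart; opposite corners are 180° apart.
40 + 180 = 220°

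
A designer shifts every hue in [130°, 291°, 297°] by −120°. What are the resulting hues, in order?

130 − 120 = 10°
291 − 120 = 171°
297 − 120 = 177°

10°, 171°, 177°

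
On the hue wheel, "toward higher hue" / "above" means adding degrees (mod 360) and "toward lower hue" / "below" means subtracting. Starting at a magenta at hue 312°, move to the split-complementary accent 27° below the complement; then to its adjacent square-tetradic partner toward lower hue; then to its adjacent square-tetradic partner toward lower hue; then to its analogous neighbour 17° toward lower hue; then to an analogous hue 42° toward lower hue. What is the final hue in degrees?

split-comp 27° ↓ +153°: 312 + 153 = 465 → 465 − 360 = 105°
square ↓ −90°: 105 − 90 = 15°
square ↓ −90°: 15 − 90 = -75 → -75 + 360 = 285°
analog 17° ↓ −17°: 285 − 17 = 268°
analog 42° ↓ −42°: 268 − 42 = 226°

226°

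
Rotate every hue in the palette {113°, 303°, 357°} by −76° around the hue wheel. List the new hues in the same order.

113 − 76 = 37°
303 − 76 = 227°
357 − 76 = 281°

37°, 227°, 281°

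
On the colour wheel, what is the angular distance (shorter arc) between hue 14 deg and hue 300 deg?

74°

|14 − 300| = 286.
The shorter arc is 360 − 286 = 74°.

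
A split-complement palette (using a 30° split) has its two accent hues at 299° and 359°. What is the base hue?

The accents sit 30° either side of the complement, so the complement is their short-arc midpoint on the wheel.
Short-arc midpoint of 299° and 359°: 329°.
Base is 180° from the complement: 329 − 180 = 149°

149°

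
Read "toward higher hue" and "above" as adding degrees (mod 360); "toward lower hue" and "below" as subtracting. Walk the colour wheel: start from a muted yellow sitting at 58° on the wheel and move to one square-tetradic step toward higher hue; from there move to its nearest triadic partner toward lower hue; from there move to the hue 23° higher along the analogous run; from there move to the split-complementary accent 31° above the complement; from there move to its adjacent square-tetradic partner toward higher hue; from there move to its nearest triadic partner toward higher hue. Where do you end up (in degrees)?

+90° (square ↑): 58 + 90 = 148°
−120° (triadic ↓): 148 − 120 = 28°
+23° (analog 23° ↑): 28 + 23 = 51°
+211° (split-comp 31° ↑): 51 + 211 = 262°
+90° (square ↑): 262 + 90 = 352°
+120° (triadic ↑): 352 + 120 = 472 → 472 − 360 = 112°

112°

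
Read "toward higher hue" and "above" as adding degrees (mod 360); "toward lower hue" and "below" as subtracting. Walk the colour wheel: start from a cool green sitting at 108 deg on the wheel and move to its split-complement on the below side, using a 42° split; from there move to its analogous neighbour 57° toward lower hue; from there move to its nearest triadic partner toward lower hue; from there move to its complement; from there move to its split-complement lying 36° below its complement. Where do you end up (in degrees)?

108 + 138 = 246°   (split-comp 42° ↓)
246 − 57 = 189°   (analog 57° ↓)
189 − 120 = 69°   (triadic ↓)
69 + 180 = 249°   (complement)
249 + 144 = 393 → 393 − 360 = 33°   (split-comp 36° ↓)

33°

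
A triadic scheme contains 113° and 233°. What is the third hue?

353°

A triad spaces three hues 120° apart.
The full set is {113°, 233°, 353°}.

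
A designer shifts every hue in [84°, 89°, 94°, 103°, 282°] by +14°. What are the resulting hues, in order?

84 + 14 = 98°
89 + 14 = 103°
94 + 14 = 108°
103 + 14 = 117°
282 + 14 = 296°

98°, 103°, 108°, 117°, 296°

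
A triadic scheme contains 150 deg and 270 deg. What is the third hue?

30°

A triad spaces three hues 120° apart.
The full set is {30°, 150°, 270°}.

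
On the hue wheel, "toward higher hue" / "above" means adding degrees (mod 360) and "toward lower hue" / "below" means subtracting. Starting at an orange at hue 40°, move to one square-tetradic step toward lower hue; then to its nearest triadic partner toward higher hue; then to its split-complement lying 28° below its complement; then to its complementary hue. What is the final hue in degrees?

square ↓ −90°: 40 − 90 = -50 → -50 + 360 = 310°
triadic ↑ +120°: 310 + 120 = 430 → 430 − 360 = 70°
split-comp 28° ↓ +152°: 70 + 152 = 222°
complement +180°: 222 + 180 = 402 → 402 − 360 = 42°

42°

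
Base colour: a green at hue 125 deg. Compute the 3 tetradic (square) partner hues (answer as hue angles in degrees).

A square tetradic scheme places four hues every 90°.
125 + 90 = 215°
125 + 180 = 305°
125 + 270 = 395 → 395 − 360 = 35°

215°, 305°, and 35°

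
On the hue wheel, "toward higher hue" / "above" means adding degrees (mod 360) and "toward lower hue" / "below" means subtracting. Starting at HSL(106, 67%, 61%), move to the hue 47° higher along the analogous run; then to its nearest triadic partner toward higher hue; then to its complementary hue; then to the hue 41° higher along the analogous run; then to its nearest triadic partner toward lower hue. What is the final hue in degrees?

+47° (analog 47° ↑): 106 + 47 = 153°
+120° (triadic ↑): 153 + 120 = 273°
+180° (complement): 273 + 180 = 453 → 453 − 360 = 93°
+41° (analog 41° ↑): 93 + 41 = 134°
−120° (triadic ↓): 134 − 120 = 14°

14°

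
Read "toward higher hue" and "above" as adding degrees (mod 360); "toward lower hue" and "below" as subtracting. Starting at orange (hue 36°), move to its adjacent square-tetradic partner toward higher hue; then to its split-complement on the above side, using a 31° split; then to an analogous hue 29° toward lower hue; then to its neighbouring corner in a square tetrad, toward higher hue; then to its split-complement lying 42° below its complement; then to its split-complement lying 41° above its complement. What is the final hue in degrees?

square ↑ +90°: 36 + 90 = 126°
split-comp 31° ↑ +211°: 126 + 211 = 337°
analog 29° ↓ −29°: 337 − 29 = 308°
square ↑ +90°: 308 + 90 = 398 → 398 − 360 = 38°
split-comp 42° ↓ +138°: 38 + 138 = 176°
split-comp 41° ↑ +221°: 176 + 221 = 397 → 397 − 360 = 37°

37°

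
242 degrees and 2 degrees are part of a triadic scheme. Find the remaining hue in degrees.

A triad places three hues 120° apart.
The full set through 2° is {2°, 122°, 242°}.
Given {2°, 242°}, the missing hue is 122°.

122°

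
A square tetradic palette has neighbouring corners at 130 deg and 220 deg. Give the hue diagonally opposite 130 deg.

310°

A square tetradic scheme places four hues 90° apart; opposite corners are 180° apart.
130 + 180 = 310°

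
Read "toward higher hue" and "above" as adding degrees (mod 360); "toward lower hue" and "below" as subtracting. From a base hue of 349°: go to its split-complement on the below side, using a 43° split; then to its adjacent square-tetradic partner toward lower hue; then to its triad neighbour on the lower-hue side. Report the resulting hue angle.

276°

split-comp 43° ↓ +137°: 349 + 137 = 486 → 486 − 360 = 126°
square ↓ −90°: 126 − 90 = 36°
triadic ↓ −120°: 36 − 120 = -84 → -84 + 360 = 276°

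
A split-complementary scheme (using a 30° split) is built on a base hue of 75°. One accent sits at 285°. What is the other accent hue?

Split-complementary hues sit 30° either side of the complement.
Complement of the base 75°: 75 + 180 = 255°
The given accent 285° is 30° one side of 255°; the other accent sits 30° the other side: 255 − 30 = 225°

225°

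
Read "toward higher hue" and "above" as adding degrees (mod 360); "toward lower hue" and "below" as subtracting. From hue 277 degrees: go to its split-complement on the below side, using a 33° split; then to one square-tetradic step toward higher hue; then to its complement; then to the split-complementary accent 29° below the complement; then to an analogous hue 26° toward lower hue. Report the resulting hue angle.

+147° (split-comp 33° ↓): 277 + 147 = 424 → 424 − 360 = 64°
+90° (square ↑): 64 + 90 = 154°
+180° (complement): 154 + 180 = 334°
+151° (split-comp 29° ↓): 334 + 151 = 485 → 485 − 360 = 125°
−26° (analog 26° ↓): 125 − 26 = 99°

99°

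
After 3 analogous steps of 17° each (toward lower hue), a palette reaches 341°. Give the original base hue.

32°

3 steps of 17° (toward lower hue) give a net shift of −51°.
Start = end − shift: 341 + 51 = 392 → 392 − 360 = 32°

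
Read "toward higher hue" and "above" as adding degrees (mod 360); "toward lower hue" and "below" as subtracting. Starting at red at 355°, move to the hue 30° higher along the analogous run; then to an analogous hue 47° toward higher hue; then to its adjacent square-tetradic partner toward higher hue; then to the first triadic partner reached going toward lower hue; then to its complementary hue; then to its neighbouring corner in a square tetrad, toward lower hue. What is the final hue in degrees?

+30° (analog 30° ↑): 355 + 30 = 385 → 385 − 360 = 25°
+47° (analog 47° ↑): 25 + 47 = 72°
+90° (square ↑): 72 + 90 = 162°
−120° (triadic ↓): 162 − 120 = 42°
+180° (complement): 42 + 180 = 222°
−90° (square ↓): 222 − 90 = 132°

132°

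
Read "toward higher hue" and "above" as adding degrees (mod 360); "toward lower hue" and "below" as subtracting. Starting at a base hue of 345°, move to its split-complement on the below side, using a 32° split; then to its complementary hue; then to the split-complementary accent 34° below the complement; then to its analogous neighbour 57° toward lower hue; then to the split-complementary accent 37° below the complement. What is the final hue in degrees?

185°

+148° (split-comp 32° ↓): 345 + 148 = 493 → 493 − 360 = 133°
+180° (complement): 133 + 180 = 313°
+146° (split-comp 34° ↓): 313 + 146 = 459 → 459 − 360 = 99°
−57° (analog 57° ↓): 99 − 57 = 42°
+143° (split-comp 37° ↓): 42 + 143 = 185°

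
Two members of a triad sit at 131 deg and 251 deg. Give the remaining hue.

11°

A triad spaces three hues 120° apart.
The full set is {11°, 131°, 251°}.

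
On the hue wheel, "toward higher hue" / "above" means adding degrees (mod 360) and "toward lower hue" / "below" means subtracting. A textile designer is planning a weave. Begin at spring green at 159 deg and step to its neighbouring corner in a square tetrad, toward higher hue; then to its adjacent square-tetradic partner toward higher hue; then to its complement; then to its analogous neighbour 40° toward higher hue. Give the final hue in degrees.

+90° (square ↑): 159 + 90 = 249°
+90° (square ↑): 249 + 90 = 339°
+180° (complement): 339 + 180 = 519 → 519 − 360 = 159°
+40° (analog 40° ↑): 159 + 40 = 199°

199°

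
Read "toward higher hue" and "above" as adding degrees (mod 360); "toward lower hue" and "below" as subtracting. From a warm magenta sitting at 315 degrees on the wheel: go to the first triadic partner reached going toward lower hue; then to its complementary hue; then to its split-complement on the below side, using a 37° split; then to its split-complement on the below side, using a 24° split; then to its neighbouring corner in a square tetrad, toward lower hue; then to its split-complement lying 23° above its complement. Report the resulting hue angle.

67°

−120° (triadic ↓): 315 − 120 = 195°
+180° (complement): 195 + 180 = 375 → 375 − 360 = 15°
+143° (split-comp 37° ↓): 15 + 143 = 158°
+156° (split-comp 24° ↓): 158 + 156 = 314°
−90° (square ↓): 314 − 90 = 224°
+203° (split-comp 23° ↑): 224 + 203 = 427 → 427 − 360 = 67°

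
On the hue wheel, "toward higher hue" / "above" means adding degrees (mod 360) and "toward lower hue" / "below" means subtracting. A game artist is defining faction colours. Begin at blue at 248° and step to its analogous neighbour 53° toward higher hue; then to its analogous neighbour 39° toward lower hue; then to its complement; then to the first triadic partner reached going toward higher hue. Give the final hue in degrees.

202°

248 + 53 = 301°   (analog 53° ↑)
301 − 39 = 262°   (analog 39° ↓)
262 + 180 = 442 → 442 − 360 = 82°   (complement)
82 + 120 = 202°   (triadic ↑)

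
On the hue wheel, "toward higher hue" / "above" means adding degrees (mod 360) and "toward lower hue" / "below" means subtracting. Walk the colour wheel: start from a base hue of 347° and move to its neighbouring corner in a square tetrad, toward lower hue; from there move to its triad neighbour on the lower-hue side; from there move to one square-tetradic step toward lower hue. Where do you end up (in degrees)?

square ↓ −90°: 347 − 90 = 257°
triadic ↓ −120°: 257 − 120 = 137°
square ↓ −90°: 137 − 90 = 47°

47°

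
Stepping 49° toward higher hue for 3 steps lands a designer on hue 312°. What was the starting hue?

165°

3 steps of 49° (toward higher hue) give a net shift of +147°.
Start = end − shift: 312 − 147 = 165°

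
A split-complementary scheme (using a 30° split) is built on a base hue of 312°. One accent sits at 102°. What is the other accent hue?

162°

Split-complementary hues sit 30° either side of the complement.
Complement of the base 312°: 312 + 180 = 492 → 492 − 360 = 132°
The given accent 102° is 30° one side of 132°; the other accent sits 30° the other side: 132 + 30 = 162°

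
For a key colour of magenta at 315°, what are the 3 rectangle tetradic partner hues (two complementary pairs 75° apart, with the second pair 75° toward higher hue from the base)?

315 + 75 = 390 → 390 − 360 = 30°
315 + 180 = 495 → 495 − 360 = 135°
315 + 255 = 570 → 570 − 360 = 210°

30°, 135° and 210°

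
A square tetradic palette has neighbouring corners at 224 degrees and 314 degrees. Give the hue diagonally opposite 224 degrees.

44°

A square tetradic scheme places four hues 90° apart; opposite corners are 180° apart.
224 + 180 = 404 → 404 − 360 = 44°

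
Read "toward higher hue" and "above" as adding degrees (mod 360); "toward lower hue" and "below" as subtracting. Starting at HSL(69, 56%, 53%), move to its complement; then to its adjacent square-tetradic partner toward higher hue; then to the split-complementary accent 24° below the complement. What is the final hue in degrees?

complement +180°: 69 + 180 = 249°
square ↑ +90°: 249 + 90 = 339°
split-comp 24° ↓ +156°: 339 + 156 = 495 → 495 − 360 = 135°

135°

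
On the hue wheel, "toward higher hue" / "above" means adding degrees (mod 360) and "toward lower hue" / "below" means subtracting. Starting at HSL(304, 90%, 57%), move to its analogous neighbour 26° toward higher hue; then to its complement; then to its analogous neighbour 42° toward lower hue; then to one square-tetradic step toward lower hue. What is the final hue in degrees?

18°

+26° (analog 26° ↑): 304 + 26 = 330°
+180° (complement): 330 + 180 = 510 → 510 − 360 = 150°
−42° (analog 42° ↓): 150 − 42 = 108°
−90° (square ↓): 108 − 90 = 18°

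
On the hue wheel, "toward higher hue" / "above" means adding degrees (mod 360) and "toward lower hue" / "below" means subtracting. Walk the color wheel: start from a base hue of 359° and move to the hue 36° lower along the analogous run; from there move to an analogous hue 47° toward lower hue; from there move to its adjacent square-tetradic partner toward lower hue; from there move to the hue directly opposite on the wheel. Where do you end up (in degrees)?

−36° (analog 36° ↓): 359 − 36 = 323°
−47° (analog 47° ↓): 323 − 47 = 276°
−90° (square ↓): 276 − 90 = 186°
+180° (complement): 186 + 180 = 366 → 366 − 360 = 6°

6°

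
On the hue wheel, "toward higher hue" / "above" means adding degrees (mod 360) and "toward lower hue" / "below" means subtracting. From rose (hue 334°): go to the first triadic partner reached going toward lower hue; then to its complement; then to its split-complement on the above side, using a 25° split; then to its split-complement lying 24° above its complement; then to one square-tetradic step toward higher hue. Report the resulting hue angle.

triadic ↓ −120°: 334 − 120 = 214°
complement +180°: 214 + 180 = 394 → 394 − 360 = 34°
split-comp 25° ↑ +205°: 34 + 205 = 239°
split-comp 24° ↑ +204°: 239 + 204 = 443 → 443 − 360 = 83°
square ↑ +90°: 83 + 90 = 173°

173°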